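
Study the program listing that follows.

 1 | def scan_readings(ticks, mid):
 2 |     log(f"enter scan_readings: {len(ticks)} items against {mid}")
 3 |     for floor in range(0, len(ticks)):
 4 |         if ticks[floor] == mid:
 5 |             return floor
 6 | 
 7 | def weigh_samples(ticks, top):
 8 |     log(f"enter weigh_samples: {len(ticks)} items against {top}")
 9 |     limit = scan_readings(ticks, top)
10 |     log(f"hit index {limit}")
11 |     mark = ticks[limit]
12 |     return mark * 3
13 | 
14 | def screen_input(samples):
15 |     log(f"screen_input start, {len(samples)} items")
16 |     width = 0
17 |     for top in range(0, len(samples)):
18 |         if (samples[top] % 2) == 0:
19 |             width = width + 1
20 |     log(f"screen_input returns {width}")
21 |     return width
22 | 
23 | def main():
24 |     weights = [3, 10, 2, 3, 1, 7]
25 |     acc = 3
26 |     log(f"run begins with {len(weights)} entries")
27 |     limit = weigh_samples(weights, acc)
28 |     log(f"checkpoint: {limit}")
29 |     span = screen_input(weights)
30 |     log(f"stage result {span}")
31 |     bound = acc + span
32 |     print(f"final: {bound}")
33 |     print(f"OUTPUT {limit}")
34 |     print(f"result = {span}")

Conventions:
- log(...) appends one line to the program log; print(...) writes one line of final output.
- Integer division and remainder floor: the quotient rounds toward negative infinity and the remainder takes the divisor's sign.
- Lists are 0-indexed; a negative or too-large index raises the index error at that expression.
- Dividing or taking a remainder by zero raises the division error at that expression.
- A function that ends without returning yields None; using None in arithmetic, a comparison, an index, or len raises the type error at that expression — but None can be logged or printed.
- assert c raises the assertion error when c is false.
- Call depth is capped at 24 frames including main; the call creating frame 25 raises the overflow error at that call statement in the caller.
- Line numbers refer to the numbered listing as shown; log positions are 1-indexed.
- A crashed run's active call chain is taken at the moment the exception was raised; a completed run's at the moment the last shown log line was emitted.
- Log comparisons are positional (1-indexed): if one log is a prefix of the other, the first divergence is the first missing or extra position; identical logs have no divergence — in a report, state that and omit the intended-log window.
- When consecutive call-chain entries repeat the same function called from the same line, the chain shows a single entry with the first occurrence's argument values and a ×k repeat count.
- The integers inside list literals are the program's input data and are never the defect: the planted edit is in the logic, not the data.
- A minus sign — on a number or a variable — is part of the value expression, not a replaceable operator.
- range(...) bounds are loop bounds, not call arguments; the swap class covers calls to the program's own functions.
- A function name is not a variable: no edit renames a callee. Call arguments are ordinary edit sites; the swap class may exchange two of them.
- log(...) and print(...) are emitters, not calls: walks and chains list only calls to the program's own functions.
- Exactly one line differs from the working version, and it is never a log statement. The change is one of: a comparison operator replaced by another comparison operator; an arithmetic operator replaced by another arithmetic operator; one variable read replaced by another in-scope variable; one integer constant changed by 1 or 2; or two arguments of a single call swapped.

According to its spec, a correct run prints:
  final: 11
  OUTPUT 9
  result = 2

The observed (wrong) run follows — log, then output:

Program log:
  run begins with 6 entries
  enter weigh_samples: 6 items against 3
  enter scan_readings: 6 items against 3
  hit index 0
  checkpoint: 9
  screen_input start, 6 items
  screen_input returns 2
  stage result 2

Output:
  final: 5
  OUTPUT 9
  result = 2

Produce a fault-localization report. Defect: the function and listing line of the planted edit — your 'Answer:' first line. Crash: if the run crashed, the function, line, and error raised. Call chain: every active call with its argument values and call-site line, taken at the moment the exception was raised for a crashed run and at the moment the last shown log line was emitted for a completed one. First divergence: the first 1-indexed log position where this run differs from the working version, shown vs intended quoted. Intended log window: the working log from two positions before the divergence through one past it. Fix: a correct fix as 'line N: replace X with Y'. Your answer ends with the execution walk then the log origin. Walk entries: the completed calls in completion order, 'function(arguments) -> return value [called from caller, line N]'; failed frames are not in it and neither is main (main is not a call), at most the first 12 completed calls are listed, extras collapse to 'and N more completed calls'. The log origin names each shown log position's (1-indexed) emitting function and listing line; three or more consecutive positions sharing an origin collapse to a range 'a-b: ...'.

Answer: the defect is in main at line 31.
Core observation: Log streams are identical — the defect surfaces only in the printed output.
Call chain: main.
First divergence: none; the two logs match at every position.
Execution walk:
  scan_readings([3, 10, 2, 3, 1, 7], 3) -> 0  [called from weigh_samples, line 9]
  weigh_samples([3, 10, 2, 3, 1, 7], 3) -> 9  [called from main, line 27]
  screen_input([3, 10, 2, 3, 1, 7]) -> 2  [called from main, line 29]
Log line origins:
  1: emitted by main (line 26)
  2: emitted by weigh_samples (line 8)
  3: emitted by scan_readings (line 2)
  4: emitted by weigh_samples (line 10)
  5: emitted by main (line 28)
  6: emitted by screen_input (line 15)
  7: emitted by screen_input (line 20)
  8: emitted by main (line 30)
A correct fix: line 31: replace `acc` with `limit`.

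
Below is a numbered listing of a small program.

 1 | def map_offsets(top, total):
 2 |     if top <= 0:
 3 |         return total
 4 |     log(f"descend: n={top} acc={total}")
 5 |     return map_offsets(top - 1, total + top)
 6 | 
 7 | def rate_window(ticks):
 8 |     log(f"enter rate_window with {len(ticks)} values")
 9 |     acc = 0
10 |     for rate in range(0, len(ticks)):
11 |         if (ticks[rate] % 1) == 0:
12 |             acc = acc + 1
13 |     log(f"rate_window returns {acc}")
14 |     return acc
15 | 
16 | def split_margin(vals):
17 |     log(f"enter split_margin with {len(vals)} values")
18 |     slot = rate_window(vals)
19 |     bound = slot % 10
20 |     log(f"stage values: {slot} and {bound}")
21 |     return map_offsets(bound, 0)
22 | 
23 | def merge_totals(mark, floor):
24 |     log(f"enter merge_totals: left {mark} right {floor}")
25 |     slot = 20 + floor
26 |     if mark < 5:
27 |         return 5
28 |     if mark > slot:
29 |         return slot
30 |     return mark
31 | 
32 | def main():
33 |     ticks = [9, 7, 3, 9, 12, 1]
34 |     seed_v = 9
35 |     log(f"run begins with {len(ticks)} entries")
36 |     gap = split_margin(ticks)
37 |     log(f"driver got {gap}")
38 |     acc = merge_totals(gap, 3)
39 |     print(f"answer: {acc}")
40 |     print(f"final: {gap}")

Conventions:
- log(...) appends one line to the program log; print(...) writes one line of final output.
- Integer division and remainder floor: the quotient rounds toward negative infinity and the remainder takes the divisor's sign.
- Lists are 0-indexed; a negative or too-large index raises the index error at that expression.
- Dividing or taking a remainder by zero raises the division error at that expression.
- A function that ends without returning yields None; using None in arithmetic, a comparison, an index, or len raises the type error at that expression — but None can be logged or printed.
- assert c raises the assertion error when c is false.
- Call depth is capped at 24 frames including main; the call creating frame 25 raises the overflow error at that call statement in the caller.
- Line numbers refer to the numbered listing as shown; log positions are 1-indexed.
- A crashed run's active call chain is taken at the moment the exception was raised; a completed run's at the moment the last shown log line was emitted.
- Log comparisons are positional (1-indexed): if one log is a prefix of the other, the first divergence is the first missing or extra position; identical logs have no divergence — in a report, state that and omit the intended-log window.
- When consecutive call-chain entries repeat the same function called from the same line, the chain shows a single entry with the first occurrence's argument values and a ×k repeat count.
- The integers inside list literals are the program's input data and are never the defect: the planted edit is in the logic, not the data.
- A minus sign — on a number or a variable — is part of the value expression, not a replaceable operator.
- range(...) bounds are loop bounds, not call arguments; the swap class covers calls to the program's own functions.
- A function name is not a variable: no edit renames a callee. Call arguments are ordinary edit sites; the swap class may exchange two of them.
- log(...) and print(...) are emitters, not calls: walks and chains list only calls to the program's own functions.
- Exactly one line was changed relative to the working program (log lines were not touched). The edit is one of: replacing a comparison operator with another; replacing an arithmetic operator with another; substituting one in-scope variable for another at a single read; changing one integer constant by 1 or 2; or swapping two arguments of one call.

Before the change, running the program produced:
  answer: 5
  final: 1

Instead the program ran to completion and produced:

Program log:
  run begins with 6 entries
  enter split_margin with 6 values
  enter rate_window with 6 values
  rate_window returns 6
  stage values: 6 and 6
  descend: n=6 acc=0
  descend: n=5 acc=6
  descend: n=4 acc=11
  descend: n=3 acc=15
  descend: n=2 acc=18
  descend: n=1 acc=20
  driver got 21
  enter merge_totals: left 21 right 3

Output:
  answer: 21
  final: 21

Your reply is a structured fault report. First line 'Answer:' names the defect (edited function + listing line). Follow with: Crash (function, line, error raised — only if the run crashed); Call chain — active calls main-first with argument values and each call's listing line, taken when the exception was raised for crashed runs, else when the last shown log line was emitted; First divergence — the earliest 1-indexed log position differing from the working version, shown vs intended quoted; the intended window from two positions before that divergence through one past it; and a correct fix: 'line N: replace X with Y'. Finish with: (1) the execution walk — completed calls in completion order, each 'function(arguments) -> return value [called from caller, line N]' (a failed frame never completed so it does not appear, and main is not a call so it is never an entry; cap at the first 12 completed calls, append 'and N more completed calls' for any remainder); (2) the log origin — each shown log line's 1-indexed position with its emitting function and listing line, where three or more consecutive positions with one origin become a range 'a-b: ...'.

Answer: the defect is in rate_window at line 11.
Core observation: At log position 4 the runs split — shown 'rate_window returns 6', but the working version logs 'rate_window returns 1'.
Call chain: main -> merge_totals(21, 3) (called at line 38).
First divergence: at position 4 the run shows 'rate_window returns 6' where the working version logs 'rate_window returns 1'.
Intended log window:
  2: enter split_margin with 6 values
  3: enter rate_window with 6 values
  4: rate_window returns 1
  5: stage values: 1 and 1
Execution walk:
  rate_window([9, 7, 3, 9, 12, 1]) -> 6  [called from split_margin, line 18]
  map_offsets(0, 21) -> 21  [called from map_offsets, line 5]
  map_offsets(1, 20) -> 21  [called from map_offsets, line 5]
  map_offsets(2, 18) -> 21  [called from map_offsets, line 5]
  map_offsets(3, 15) -> 21  [called from map_offsets, line 5]
  map_offsets(4, 11) -> 21  [called from map_offsets, line 5]
  map_offsets(5, 6) -> 21  [called from map_offsets, line 5]
  map_offsets(6, 0) -> 21  [called from split_margin, line 21]
  split_margin([9, 7, 3, 9, 12, 1]) -> 21  [called from main, line 36]
  merge_totals(21, 3) -> 21  [called from main, line 38]
Log origins:
  1: logged in main at line 35
  2: logged in split_margin at line 17
  3: logged in rate_window at line 8
  4: logged in rate_window at line 13
  5: logged in split_margin at line 20
  6-11: logged in map_offsets at line 4
  12: logged in main at line 37
  13: logged in merge_totals at line 24
A correct fix: line 11: replace `1` with `2`.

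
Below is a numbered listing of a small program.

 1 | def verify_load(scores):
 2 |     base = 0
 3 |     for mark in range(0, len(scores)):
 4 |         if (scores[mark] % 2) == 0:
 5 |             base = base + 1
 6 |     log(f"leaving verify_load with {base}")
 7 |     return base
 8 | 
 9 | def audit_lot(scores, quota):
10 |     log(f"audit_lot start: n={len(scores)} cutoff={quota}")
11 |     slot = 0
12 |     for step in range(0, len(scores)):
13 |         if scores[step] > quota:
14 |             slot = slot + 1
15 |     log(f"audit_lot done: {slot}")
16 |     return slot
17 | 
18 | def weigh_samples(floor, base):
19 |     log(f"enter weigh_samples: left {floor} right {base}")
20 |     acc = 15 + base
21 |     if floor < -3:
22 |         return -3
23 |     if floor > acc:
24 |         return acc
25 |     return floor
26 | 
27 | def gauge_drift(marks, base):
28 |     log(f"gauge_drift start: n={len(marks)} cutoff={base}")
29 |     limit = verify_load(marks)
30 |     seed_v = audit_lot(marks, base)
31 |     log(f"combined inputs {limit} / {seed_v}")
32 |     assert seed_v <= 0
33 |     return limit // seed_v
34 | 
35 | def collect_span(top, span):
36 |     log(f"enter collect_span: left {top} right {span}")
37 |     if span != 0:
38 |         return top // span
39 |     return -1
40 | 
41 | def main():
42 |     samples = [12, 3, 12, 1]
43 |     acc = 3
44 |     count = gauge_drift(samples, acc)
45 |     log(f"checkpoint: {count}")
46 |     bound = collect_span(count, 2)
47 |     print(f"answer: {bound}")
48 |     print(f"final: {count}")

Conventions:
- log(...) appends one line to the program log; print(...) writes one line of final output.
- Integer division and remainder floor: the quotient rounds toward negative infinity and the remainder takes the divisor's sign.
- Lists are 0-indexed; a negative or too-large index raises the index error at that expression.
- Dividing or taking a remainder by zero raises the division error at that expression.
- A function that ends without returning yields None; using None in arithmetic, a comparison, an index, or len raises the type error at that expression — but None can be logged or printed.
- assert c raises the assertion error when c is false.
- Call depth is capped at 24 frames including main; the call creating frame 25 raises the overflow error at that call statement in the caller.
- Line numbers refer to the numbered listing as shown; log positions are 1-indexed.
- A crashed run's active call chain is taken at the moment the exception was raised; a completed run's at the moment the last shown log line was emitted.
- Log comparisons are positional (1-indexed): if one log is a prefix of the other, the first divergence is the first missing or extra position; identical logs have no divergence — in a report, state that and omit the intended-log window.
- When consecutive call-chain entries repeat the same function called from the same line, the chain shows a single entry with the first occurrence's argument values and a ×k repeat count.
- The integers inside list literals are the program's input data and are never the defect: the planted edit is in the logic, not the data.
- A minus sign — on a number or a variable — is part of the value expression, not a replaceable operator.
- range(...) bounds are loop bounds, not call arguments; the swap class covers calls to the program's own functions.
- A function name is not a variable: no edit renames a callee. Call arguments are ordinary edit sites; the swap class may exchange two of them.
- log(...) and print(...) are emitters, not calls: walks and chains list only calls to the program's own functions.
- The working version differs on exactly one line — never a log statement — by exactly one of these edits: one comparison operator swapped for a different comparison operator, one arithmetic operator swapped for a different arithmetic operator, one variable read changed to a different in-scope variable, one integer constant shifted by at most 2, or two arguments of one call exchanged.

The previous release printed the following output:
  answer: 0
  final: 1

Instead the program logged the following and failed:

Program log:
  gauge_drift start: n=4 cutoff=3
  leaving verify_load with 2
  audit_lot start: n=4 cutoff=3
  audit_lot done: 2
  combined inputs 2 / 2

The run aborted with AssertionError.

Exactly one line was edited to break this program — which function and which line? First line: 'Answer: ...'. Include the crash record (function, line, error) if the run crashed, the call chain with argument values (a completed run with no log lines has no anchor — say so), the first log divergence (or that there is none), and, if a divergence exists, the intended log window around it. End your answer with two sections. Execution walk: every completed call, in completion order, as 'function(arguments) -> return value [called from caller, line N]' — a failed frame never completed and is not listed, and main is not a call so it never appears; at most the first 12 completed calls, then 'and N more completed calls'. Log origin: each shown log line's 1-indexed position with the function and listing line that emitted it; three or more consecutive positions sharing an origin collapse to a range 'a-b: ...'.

Answer: the defect is in gauge_drift at line 32.
Key fact: The log ends early — 5 lines, where the working version next logs 'checkpoint: 1'.
Crash: gauge_drift, line 32, AssertionError.
Call chain: main -> gauge_drift([12, 3, 12, 1], 3) (called at line 44).
First divergence: position 6 — the faulty run's log ends after 5 lines; the working version continues with 'checkpoint: 1'.
Intended log window:
  4: audit_lot done: 2
  5: combined inputs 2 / 2
  6: checkpoint: 1
  7: enter collect_span: left 1 right 2
Execution walk:
  verify_load([12, 3, 12, 1]) -> 2  [called from gauge_drift, line 29]
  audit_lot([12, 3, 12, 1], 3) -> 2  [called from gauge_drift, line 30]
Log origin:
  1: from gauge_drift, line 28
  2: from verify_load, line 6
  3: from audit_lot, line 10
  4: from audit_lot, line 15
  5: from gauge_drift, line 31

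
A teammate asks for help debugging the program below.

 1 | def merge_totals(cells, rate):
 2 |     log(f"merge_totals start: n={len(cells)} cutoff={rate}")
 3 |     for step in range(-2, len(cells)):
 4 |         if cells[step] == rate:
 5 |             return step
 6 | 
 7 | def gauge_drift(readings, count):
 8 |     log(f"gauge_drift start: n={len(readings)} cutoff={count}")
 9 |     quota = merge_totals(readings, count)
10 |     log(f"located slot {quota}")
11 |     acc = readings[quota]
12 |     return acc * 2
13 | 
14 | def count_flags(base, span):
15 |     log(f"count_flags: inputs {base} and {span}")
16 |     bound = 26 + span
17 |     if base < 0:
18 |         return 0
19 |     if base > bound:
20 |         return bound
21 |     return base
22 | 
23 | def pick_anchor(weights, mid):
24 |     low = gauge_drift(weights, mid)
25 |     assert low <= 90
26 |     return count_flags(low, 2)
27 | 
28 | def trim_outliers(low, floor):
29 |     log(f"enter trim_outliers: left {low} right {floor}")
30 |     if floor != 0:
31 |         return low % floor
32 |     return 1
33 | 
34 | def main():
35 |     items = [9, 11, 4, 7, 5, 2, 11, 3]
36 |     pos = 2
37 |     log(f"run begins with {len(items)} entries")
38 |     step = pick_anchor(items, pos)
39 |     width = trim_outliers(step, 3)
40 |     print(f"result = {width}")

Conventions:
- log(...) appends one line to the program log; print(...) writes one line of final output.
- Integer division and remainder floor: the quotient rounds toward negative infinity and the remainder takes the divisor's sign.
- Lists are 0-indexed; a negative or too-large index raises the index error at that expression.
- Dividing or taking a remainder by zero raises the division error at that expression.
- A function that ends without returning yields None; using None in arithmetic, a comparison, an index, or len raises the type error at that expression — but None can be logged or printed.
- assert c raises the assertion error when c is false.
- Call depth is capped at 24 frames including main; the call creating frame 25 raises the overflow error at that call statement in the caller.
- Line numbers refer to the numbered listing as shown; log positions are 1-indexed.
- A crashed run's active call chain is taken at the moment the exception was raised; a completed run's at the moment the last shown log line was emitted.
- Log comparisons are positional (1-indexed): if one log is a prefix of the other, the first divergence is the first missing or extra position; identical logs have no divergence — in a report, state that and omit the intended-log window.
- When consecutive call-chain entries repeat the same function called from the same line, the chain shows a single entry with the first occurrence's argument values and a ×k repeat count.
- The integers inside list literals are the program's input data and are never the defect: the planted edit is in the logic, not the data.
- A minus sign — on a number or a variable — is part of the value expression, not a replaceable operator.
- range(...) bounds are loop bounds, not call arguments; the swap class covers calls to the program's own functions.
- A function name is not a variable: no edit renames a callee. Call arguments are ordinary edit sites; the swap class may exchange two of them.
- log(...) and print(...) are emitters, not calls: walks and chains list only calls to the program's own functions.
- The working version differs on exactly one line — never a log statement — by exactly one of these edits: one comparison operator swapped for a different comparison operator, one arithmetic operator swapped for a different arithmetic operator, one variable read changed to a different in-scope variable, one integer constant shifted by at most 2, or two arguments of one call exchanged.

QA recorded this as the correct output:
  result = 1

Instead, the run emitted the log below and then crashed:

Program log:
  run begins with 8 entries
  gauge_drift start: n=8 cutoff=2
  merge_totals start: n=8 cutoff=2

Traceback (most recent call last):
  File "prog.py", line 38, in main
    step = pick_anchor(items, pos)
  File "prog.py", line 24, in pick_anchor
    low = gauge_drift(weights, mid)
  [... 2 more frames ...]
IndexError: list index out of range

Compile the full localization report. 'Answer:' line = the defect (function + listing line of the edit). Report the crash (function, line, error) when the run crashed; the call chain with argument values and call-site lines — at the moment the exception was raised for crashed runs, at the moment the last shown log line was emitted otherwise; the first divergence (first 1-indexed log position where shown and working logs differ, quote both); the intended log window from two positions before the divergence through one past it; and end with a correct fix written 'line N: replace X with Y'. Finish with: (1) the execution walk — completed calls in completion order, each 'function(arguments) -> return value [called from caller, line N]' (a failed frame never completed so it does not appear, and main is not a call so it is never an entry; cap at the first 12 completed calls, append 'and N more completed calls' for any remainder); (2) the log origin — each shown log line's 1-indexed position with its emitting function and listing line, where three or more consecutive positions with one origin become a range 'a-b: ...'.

Answer: the defect is in merge_totals at line 3.
Key fact: The log ends early — 3 lines, where the working version next logs 'located slot 5'.
Crash: merge_totals, line 4, IndexError.
Call chain: main -> pick_anchor([9, 11, 4, 7, 5, 2, 11, 3], 2) (called at line 38) -> gauge_drift([9, 11, 4, 7, 5, 2, 11, 3], 2) (called at line 24) -> merge_totals([9, 11, 4, 7, 5, 2, 11, 3], 2) (called at line 9).
First divergence: position 4; the shown log stops at 3 lines while the working version next logs 'located slot 5'.
Intended log window:
  2: gauge_drift start: n=8 cutoff=2
  3: merge_totals start: n=8 cutoff=2
  4: located slot 5
  5: count_flags: inputs 4 and 2
Execution walk:
  (no call completed)
Log origin:
  1: emitted by main (line 37)
  2: emitted by gauge_drift (line 8)
  3: emitted by merge_totals (line 2)
A correct fix: line 3: replace `-2` with `0`.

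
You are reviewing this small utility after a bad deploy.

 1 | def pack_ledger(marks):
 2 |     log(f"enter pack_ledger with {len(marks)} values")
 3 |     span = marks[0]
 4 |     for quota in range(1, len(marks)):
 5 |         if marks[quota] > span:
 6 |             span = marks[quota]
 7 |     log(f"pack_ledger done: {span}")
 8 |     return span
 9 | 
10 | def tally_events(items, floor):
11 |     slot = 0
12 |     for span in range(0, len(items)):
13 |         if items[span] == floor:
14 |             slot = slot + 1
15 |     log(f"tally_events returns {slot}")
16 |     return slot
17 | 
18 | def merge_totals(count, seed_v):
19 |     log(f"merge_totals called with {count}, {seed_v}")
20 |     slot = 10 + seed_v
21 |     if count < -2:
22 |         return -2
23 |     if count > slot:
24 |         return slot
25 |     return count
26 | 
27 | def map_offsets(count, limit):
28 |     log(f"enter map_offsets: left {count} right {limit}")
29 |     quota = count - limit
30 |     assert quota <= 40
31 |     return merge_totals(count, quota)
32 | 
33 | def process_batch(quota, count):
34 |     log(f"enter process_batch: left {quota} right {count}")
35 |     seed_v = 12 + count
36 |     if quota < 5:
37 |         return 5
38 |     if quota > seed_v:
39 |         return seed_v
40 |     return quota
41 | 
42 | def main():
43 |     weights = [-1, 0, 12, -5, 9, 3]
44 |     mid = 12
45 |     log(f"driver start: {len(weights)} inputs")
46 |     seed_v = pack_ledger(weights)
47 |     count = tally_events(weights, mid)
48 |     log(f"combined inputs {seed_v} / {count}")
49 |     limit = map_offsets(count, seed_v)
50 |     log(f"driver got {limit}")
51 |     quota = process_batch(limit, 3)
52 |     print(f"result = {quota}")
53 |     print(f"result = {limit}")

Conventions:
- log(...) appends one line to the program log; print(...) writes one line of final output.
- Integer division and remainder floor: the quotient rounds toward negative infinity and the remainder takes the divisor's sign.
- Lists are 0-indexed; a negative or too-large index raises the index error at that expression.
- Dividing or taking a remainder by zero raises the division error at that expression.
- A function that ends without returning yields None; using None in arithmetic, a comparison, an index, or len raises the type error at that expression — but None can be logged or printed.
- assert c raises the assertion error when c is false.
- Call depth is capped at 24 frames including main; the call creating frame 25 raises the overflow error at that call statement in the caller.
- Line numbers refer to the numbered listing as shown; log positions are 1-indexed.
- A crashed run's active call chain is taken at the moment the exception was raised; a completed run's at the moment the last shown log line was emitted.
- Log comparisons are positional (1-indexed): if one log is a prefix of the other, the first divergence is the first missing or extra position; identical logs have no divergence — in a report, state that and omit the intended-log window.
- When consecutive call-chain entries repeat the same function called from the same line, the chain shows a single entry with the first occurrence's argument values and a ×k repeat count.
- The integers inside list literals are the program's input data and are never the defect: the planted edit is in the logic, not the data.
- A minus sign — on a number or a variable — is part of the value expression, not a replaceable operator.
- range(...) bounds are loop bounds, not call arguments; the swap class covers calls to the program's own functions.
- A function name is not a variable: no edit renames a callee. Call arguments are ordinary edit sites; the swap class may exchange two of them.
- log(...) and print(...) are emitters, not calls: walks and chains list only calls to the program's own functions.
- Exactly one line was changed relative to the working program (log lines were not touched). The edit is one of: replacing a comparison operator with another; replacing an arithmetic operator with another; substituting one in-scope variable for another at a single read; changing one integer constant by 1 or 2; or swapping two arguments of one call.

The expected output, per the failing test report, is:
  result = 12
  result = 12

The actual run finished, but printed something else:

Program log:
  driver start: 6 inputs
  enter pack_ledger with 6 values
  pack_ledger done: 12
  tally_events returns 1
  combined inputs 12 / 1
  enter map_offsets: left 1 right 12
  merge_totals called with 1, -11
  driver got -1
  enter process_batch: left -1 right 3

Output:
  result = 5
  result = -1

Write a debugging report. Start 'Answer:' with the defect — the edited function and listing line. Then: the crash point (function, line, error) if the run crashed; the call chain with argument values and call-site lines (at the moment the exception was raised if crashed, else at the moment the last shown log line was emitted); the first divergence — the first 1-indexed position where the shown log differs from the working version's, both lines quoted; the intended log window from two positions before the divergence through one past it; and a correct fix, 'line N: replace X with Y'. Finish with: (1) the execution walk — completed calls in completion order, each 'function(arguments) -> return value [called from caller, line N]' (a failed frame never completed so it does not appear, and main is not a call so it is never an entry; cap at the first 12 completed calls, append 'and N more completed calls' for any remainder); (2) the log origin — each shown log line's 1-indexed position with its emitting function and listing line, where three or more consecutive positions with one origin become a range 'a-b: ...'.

Answer: the defect is in main at line 49.
The tell: At log position 6 the runs split — shown 'enter map_offsets: left 1 right 12', but the working version logs 'enter map_offsets: left 12 right 1'.
Call chain: main -> process_batch(-1, 3) (called at line 51).
First divergence: position 6 — the shown line 'enter map_offsets: left 1 right 12' should read 'enter map_offsets: left 12 right 1'.
Intended log window:
  4: tally_events returns 1
  5: combined inputs 12 / 1
  6: enter map_offsets: left 12 right 1
  7: merge_totals called with 12, 11
Execution walk:
  pack_ledger([-1, 0, 12, -5, 9, 3]) -> 12  [called from main, line 46]
  tally_events([-1, 0, 12, -5, 9, 3], 12) -> 1  [called from main, line 47]
  merge_totals(1, -11) -> -1  [called from map_offsets, line 31]
  map_offsets(1, 12) -> -1  [called from main, line 49]
  process_batch(-1, 3) -> 5  [called from main, line 51]
Log line origins:
  1: emitted by main (line 45)
  2: emitted by pack_ledger (line 2)
  3: emitted by pack_ledger (line 7)
  4: emitted by tally_events (line 15)
  5: emitted by main (line 48)
  6: emitted by map_offsets (line 28)
  7: emitted by merge_totals (line 19)
  8: emitted by main (line 50)
  9: emitted by process_batch (line 34)
A correct fix: line 49: replace `map_offsets(count, seed_v)` with `map_offsets(seed_v, count)`.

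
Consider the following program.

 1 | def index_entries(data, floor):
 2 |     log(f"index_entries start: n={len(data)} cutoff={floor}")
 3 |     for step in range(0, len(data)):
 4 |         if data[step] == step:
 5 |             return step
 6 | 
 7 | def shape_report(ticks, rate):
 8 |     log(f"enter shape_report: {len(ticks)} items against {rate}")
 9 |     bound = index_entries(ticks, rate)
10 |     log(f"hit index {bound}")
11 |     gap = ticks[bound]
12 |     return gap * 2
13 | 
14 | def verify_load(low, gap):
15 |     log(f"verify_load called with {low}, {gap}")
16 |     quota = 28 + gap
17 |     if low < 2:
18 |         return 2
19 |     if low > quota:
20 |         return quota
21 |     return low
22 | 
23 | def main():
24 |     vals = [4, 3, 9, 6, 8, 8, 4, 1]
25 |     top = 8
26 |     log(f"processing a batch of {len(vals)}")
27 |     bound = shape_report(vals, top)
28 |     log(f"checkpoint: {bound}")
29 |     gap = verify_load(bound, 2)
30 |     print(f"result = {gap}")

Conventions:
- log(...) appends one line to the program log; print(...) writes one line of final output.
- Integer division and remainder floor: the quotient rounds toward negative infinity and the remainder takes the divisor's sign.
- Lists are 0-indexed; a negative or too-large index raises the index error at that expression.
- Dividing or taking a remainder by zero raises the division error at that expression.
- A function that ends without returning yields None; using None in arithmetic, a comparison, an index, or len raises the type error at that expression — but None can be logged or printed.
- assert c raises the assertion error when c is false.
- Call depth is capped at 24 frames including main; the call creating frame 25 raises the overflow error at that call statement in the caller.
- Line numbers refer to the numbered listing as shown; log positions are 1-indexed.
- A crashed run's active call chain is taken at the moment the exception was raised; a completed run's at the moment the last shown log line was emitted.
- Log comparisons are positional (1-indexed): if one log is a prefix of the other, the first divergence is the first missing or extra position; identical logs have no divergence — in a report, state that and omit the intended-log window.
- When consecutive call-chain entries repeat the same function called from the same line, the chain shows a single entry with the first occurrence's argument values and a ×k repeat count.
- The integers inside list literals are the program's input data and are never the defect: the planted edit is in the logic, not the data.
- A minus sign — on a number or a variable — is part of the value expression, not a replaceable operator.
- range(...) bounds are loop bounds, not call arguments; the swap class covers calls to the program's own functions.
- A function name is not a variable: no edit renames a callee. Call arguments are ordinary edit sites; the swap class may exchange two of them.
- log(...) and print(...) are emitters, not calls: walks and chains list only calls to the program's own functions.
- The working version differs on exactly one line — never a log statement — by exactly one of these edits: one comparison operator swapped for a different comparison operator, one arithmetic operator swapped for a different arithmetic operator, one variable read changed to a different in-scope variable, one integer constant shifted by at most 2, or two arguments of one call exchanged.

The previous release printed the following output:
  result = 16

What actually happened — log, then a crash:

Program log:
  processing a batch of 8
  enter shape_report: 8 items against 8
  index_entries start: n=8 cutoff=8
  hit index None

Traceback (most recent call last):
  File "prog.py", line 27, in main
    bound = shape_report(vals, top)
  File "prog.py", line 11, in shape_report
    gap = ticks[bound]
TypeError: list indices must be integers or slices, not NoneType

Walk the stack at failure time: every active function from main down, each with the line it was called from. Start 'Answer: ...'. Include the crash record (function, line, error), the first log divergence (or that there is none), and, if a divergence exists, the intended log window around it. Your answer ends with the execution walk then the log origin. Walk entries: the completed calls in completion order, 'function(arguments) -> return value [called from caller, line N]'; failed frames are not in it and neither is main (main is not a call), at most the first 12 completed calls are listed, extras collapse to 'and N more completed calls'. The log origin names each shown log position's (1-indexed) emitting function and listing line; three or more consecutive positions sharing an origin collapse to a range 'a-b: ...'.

Answer: main -> shape_report (called at line 27).
The tell: The earliest visible damage is log position 4 — 'hit index None' rather than the intended 'hit index 4'.
Crash: shape_report, line 11, TypeError.
First divergence: position 4 — shown 'hit index None', intended 'hit index 4'.
Intended log window:
  2: enter shape_report: 8 items against 8
  3: index_entries start: n=8 cutoff=8
  4: hit index 4
  5: checkpoint: 16
Execution walk:
  index_entries([4, 3, 9, 6, 8, 8, 4, 1], 8) -> None  [called from shape_report, line 9]
Log line origins:
  1: emitted by main (line 26)
  2: emitted by shape_report (line 8)
  3: emitted by index_entries (line 2)
  4: emitted by shape_report (line 10)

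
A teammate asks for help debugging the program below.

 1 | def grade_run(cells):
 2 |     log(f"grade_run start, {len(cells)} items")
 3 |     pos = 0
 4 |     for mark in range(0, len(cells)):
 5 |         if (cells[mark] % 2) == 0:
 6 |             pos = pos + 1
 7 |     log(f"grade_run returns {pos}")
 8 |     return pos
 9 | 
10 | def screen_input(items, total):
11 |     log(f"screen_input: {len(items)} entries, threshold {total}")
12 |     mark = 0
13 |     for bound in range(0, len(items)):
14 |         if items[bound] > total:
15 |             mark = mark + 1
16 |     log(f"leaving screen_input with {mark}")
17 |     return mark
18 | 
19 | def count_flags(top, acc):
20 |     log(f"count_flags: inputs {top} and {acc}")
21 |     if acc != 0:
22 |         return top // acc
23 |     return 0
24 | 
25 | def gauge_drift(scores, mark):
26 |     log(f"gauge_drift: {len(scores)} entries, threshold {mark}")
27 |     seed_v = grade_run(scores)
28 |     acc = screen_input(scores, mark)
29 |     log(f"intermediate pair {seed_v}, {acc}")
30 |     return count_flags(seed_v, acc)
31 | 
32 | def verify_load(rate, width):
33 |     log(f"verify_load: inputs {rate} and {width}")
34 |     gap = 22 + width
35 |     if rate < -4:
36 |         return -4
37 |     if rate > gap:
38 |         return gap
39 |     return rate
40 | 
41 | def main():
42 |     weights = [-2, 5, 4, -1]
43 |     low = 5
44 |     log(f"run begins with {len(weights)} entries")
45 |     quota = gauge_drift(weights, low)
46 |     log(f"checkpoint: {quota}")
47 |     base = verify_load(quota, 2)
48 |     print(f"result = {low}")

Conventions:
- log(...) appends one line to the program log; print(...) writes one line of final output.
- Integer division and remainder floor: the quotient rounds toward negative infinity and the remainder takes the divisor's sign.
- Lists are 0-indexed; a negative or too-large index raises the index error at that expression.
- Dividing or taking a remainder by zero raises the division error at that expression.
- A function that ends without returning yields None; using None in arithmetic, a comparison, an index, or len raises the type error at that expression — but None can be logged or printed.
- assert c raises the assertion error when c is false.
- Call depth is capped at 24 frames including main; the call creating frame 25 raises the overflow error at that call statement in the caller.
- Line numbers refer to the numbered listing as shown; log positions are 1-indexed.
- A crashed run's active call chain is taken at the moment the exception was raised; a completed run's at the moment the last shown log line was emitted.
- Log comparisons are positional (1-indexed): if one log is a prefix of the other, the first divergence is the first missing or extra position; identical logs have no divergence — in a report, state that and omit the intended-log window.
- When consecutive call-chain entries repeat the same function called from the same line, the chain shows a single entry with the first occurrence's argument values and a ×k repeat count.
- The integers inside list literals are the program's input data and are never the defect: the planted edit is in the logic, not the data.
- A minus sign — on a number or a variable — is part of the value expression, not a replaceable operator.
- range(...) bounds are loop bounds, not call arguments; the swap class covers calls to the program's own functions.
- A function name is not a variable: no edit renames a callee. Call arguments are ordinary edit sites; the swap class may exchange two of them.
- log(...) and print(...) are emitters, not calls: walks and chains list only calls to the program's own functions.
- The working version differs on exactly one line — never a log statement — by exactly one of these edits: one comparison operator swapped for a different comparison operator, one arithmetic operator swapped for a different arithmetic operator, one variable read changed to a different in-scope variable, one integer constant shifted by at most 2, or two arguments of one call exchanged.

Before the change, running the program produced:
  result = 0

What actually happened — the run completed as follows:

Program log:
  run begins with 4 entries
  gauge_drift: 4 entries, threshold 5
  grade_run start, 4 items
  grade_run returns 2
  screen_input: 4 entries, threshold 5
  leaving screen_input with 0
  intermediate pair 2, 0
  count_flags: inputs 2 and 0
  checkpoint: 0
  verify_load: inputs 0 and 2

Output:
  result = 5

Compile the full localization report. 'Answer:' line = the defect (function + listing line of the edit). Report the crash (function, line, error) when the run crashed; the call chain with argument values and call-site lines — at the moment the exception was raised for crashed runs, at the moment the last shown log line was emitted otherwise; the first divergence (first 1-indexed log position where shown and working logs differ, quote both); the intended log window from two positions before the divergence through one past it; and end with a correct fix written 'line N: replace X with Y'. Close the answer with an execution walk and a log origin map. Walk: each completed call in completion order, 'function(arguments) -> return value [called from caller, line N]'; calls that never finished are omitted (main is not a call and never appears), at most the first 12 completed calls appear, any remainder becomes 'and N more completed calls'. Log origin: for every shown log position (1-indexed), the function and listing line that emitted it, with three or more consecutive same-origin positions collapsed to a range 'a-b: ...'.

Answer: the defect is in main at line 48.
The tell: Nothing in the log betrays the bug — only the output does.
Call chain: main -> verify_load(0, 2) (called at line 47).
First divergence: there is none — every log position agrees.
Execution walk:
  grade_run([-2, 5, 4, -1]) -> 2  [called from gauge_drift, line 27]
  screen_input([-2, 5, 4, -1], 5) -> 0  [called from gauge_drift, line 28]
  count_flags(2, 0) -> 0  [called from gauge_drift, line 30]
  gauge_drift([-2, 5, 4, -1], 5) -> 0  [called from main, line 45]
  verify_load(0, 2) -> 0  [called from main, line 47]
Log origins:
  1: from main, line 44
  2: from gauge_drift, line 26
  3: from grade_run, line 2
  4: from grade_run, line 7
  5: from screen_input, line 11
  6: from screen_input, line 16
  7: from gauge_drift, line 29
  8: from count_flags, line 20
  9: from main, line 46
  10: from verify_load, line 33
A correct fix: line 48: replace `low` with `base`.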